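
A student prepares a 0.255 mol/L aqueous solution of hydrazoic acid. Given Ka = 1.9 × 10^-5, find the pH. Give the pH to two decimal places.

pH = 2.66

HN3 ⇌ N3- + H+
From the ICE table, Ka = x²/(0.255 − x) = 1.9 × 10^-5.
Since Ka ≪ C₀, x ≈ √(Ka·C₀) = 2.20 × 10^-3 M.
Check: 0.86% ionized — well under 5%, approximation valid.
pH = −log[H+] = −log(2.20 × 10^-3) = 2.66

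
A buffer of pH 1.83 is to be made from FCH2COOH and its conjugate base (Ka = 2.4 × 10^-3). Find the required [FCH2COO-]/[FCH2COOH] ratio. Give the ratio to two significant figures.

pKa = -log(2.4 × 10^-3) = 2.620
pH = pKa + log(r) ⇒ log(r) = 1.83 − 2.620 = -0.790
r = [FCH2COO-]/[FCH2COOH] = 10^(-0.790) = 0.162

ratio = 0.16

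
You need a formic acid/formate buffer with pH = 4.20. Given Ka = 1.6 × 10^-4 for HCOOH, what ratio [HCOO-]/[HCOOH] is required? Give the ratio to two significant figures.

ratio = 2.5

pKa = -log(1.6 × 10^-4) = 3.796
pH = pKa + log(r) ⇒ log(r) = 4.20 − 3.796 = +0.404
r = [HCOO-]/[HCOOH] = 10^(+0.404) = 2.54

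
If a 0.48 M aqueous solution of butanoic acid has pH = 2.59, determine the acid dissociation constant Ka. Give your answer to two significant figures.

[H+] = 10^(-2.59) = 2.57 × 10^-3 M
At equilibrium [HA] = 0.48 − 2.57 × 10^-3 = 4.77 × 10^-1 M
Ka = [H+][A-]/[HA] = (2.57 × 10^-3)² / 4.77 × 10^-1 = 1.4 × 10^-5

Ka = 1.4 × 10^-5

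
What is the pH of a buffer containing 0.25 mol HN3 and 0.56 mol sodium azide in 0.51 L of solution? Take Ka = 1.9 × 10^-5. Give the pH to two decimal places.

pH = 5.07

pKa = −log(1.9 × 10^-5) = 4.721
Using pH = pKa + log([base]/[acid]) with [base]/[acid] = 0.56/0.25:
pH = 4.721 + (+0.350) = 5.07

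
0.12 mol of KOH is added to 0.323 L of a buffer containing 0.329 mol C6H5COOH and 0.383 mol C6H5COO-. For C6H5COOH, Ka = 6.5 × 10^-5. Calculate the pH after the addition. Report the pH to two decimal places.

OH- converts C6H5COOH to C6H5COO-: C6H5COOH → 0.209 mol, C6H5COO- → 0.503 mol.
pKa = −log(6.5 × 10^-5) = 4.187
pH = pKa + log(n_C6H5COO-/n_C6H5COOH) = 4.187 + log(0.503/0.209) = 4.187 + (+0.381)

pH = 4.57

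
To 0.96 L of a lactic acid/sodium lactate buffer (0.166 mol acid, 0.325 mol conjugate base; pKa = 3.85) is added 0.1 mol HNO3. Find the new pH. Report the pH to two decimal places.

Added H+ converts CH3CH(OH)COO- to CH3CH(OH)COOH: CH3CH(OH)COOH → 0.266 mol, CH3CH(OH)COO- → 0.225 mol.
pH = pKa + log(n_CH3CH(OH)COO-/n_CH3CH(OH)COOH) = 3.85 + log(0.225/0.266) = 3.85 + (-0.073)

pH = 3.78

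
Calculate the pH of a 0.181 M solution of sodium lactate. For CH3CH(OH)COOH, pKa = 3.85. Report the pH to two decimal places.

CH3CH(OH)COO- is the conjugate base of the weak acid CH3CH(OH)COOH.
Ka = 10^(−3.85) = 1.41 × 10^-4
Kb = Kw/Ka = 1.0×10^-14 / 1.41 × 10^-4 = 7.09 × 10^-11
From the ICE table, Kb = [OH-]²/(0.181 − [OH-]) = 7.09 × 10^-11.
Since Kb ≪ C₀, [OH-] ≈ √(Kb·C₀) = 3.58 × 10^-6 M.
pOH = −log(3.58 × 10^-6) = 5.45; pH = 14.00 − 5.45 = 8.55

pH = 8.55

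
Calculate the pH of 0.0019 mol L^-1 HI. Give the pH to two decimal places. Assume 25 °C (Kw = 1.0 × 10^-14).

pH = 2.72

HI is a strong acid and dissociates completely, so [H+] = 0.0019 M.
pH = -log(0.0019) = 2.72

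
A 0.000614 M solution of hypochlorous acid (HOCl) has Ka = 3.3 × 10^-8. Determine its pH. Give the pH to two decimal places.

pH = 5.35

HOCl ⇌ OCl- + H+
From the ICE table, Ka = [H+]²/(0.000614 − [H+]) = 3.3 × 10^-8.
Neglecting [H+] in the denominator: [H+] = √(3.3 × 10^-8 × 0.000614) = 4.50 × 10^-6 M
Check: 0.73% ionized — well under 5%, approximation valid.
pH = −log[H+] = −log(4.50 × 10^-6) = 5.35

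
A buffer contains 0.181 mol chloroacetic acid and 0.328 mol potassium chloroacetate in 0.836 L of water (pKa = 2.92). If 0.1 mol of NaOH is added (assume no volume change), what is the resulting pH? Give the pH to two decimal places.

OH- converts ClCH2COOH to ClCH2COO-: ClCH2COOH → 0.081 mol, ClCH2COO- → 0.428 mol.
pH = pKa + log(n_ClCH2COO-/n_ClCH2COOH) = 2.92 + log(0.428/0.081) = 2.92 + (+0.723)

pH = 3.64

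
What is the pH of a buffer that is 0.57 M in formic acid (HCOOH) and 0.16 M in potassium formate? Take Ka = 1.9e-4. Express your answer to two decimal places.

pH = 3.17

pKa = −log(1.9 × 10^-4) = 3.721
pH = pKa + log([A⁻]/[HA]) = 3.721 + log(0.16/0.57)
pH = 3.721 + (-0.552) = 3.17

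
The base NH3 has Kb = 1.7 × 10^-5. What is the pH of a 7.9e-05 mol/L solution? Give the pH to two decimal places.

pH = 9.46

NH3 + H2O ⇌ NH4+ + OH-
From the ICE table, Kb = [OH-]²/(7.9e-05 − [OH-]) = 1.7 × 10^-5.
[OH-] is not negligible relative to C₀; solve [OH-]² + 1.7e-05·[OH-] − 1.34e-09 = 0.
[OH-] = (−Kb + √(Kb² + 4·Kb·C₀))/2 = 2.91 × 10^-5 M
pOH = −log(2.91 × 10^-5) = 4.54; pH = 14.00 − 4.54 = 9.46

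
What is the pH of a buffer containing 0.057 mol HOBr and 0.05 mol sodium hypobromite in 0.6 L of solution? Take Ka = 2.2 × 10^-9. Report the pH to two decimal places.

pKa = −log(2.2 × 10^-9) = 8.658
pH = pKa + log([A⁻]/[HA]) = 8.658 + log(0.05/0.057)
pH = 8.658 + (-0.057) = 8.60

pH = 8.60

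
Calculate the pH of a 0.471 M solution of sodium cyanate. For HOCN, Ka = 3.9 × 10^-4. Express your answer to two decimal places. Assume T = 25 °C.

pH = 8.54

OCN- is the conjugate base of the weak acid HOCN.
Kb = Kw/Ka = 1.0×10^-14 / 3.9 × 10^-4 = 2.56 × 10^-11
Kb = x²/(0.471 − x) = 2.56 × 10^-11
Since Kb ≪ C₀, x ≈ √(Kb·C₀) = 3.47 × 10^-6 M.
pOH = 5.46, so pH = 14.00 − pOH = 8.54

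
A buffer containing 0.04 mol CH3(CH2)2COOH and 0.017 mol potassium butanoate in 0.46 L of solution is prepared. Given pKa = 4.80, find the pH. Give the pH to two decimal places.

pH = 4.43

Henderson–Hasselbalch: pH = pKa + log([CH3(CH2)2COO-]/[CH3(CH2)2COOH]) = 4.80 + log(0.017/0.04)
pH = 4.80 + (-0.372) = 4.43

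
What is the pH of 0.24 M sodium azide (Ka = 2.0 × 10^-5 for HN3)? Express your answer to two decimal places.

pH = 9.04

N3- is the conjugate base of the weak acid HN3.
Kb = Kw/Ka = 1.0×10^-14 / 2.0 × 10^-5 = 5.00 × 10^-10
Kb = x²/(0.24 − x) = 5.00 × 10^-10
Since Kb ≪ C₀, x ≈ √(Kb·C₀) = 1.10 × 10^-5 M.
(x/C₀ = 0.0046% < 5%, so the approximation holds.)
pOH = −log(1.10 × 10^-5) = 4.96; pH = 14.00 − 4.96 = 9.04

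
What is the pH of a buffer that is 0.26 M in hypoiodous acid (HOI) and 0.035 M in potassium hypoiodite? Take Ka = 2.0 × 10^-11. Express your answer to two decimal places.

pH = 9.83

pKa = −log(2.0 × 10^-11) = 10.699
pH = pKa + log([A⁻]/[HA]) = 10.699 + log(0.035/0.26)
pH = 10.699 + (-0.871) = 9.83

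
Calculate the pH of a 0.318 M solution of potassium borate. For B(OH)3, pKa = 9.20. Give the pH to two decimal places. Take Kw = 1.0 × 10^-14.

pH = 11.35

B(OH)4- is the conjugate base of the weak acid B(OH)3.
Ka = 10^(−9.20) = 6.31 × 10^-10
Kb = Kw/Ka = 1.0×10^-14 / 6.31 × 10^-10 = 1.58 × 10^-5
From the ICE table, Kb = [OH-]²/(0.318 − [OH-]) = 1.58 × 10^-5.
Assume [OH-] ≪ 0.318: [OH-] ≈ √(1.58 × 10^-5 × 0.318) = 2.24 × 10^-3 M
Check: 0.7% ionized — well under 5%, approximation valid.
pOH = 2.65, so pH = 14.00 − pOH = 11.35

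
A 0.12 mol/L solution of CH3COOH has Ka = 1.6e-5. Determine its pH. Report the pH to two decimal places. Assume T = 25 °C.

pH = 2.86

CH3COOH ⇌ CH3COO- + H+
From the ICE table, Ka = [H+]²/(0.12 − [H+]) = 1.6 × 10^-5.
Neglecting [H+] in the denominator: [H+] = √(1.6 × 10^-5 × 0.12) = 1.39 × 10^-3 M
([H+]/C₀ = 1.2% < 5%, so the approximation holds.)
pH = −log[H+] = −log(1.39 × 10^-3) = 2.86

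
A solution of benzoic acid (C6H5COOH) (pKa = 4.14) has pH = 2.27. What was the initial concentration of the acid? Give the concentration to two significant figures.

C₀ = 4.0 × 10^-1 M

[H+] = 10^(-2.27) = 5.37 × 10^-3 M = x
Ka = 10^(−4.14) = 7.24 × 10^-5
Ka = x²/(C₀ − x) ⇒ C₀ = x + x²/Ka
C₀ = 5.37 × 10^-3 + (5.37 × 10^-3)²/(7.24 × 10^-5) = 4.04 × 10^-1 M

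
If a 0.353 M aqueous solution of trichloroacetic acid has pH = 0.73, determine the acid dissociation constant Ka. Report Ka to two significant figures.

[H+] = 10^(-0.73) = 1.86 × 10^-1 M
At equilibrium [HA] = 0.353 − 1.86 × 10^-1 = 1.67 × 10^-1 M
Ka = [H+][A-]/[HA] = (1.86 × 10^-1)² / 1.67 × 10^-1 = 2.1 × 10^-1

Ka = 2.1 × 10^-1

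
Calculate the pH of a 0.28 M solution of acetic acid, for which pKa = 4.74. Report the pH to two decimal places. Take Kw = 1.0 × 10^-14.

pH = 2.65

CH3COOH ⇌ CH3COO- + H+
Ka = 10^(−4.74) = 1.82 × 10^-5
Let x = [H+] at equilibrium. Ka = x²/(0.28 − x).
Since Ka ≪ C₀, x ≈ √(Ka·C₀) = 2.26 × 10^-3 M.
(x/C₀ = 0.81% < 5%, so the approximation holds.)
pH = −log(2.26 × 10^-3) = 2.65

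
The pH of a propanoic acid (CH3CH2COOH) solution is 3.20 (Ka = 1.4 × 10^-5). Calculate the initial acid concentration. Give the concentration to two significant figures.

C₀ = 2.9 × 10^-2 M

[H+] = 10^(-3.20) = 6.31 × 10^-4 M = x
Ka = x²/(C₀ − x) ⇒ C₀ = x + x²/Ka
C₀ = 6.31 × 10^-4 + (6.31 × 10^-4)²/(1.4 × 10^-5) = 2.91 × 10^-2 M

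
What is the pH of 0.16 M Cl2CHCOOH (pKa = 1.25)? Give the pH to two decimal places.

pH = 1.15

Cl2CHCOOH ⇌ Cl2CHCOO- + H+
Ka = 10^(−1.25) = 5.62 × 10^-2
From the ICE table, Ka = x²/(0.16 − x) = 5.62 × 10^-2.
Here C₀/Ka ≈ 2.85, so the small-x approximation fails. Use the quadratic:
x = (−Ka + √(Ka² + 4·Ka·C₀))/2 = 7.08 × 10^-2 M
pH = −log(7.08 × 10^-2) = 1.15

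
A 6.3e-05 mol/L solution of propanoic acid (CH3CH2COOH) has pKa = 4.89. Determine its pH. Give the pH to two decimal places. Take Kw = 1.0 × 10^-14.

pH = 4.64

CH3CH2COOH ⇌ CH3CH2COO- + H+
Ka = 10^(−4.89) = 1.29 × 10^-5
Let x = [H+] at equilibrium. Ka = x²/(6.3e-05 − x).
Here C₀/Ka ≈ 4.88, so the small-x approximation fails. Use the quadratic:
x = [−1.29e-05 + √(1.29e-05² + 3.25e-09)]/2 = 2.28 × 10^-5 M
pH = −log(2.28 × 10^-5) = 4.64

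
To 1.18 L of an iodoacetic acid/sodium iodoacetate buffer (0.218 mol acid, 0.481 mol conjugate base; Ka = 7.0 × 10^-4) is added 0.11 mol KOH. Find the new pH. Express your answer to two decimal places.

After neutralization: n(ICH2COOH) = 0.108 mol, n(ICH2COO-) = 0.591 mol.
pKa = −log(7.0 × 10^-4) = 3.155
pH = pKa + log(n_ICH2COO-/n_ICH2COOH) = 3.155 + log(0.591/0.108) = 3.155 + (+0.738)

pH = 3.89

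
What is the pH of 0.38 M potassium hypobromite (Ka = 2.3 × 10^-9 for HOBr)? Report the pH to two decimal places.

pH = 11.11

OBr- is the conjugate base of the weak acid HOBr.
Kb = Kw/Ka = 1.0×10^-14 / 2.3 × 10^-9 = 4.35 × 10^-6
Kb = [OH-]²/(0.38 − [OH-]) = 4.35 × 10^-6
Since Kb ≪ C₀, [OH-] ≈ √(Kb·C₀) = 1.29 × 10^-3 M.
pOH = 2.89, so pH = 14.00 − pOH = 11.11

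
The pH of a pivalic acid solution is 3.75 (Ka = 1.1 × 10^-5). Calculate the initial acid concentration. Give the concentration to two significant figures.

[H+] = 10^(-3.75) = 1.78 × 10^-4 M = x
Ka = x²/(C₀ − x) ⇒ C₀ = x + x²/Ka
C₀ = 1.78 × 10^-4 + (1.78 × 10^-4)²/(1.1 × 10^-5) = 3.06 × 10^-3 M

C₀ = 3.1 × 10^-3 M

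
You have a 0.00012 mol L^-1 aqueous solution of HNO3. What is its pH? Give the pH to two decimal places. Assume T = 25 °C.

pH = 3.92

HNO3 is a strong acid and dissociates completely, so [H+] = 0.00012 M.
pH = -log(0.00012) = 3.92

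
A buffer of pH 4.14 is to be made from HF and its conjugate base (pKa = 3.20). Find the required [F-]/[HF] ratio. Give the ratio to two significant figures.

ratio = 8.7

pH = pKa + log(r) ⇒ log(r) = 4.14 − 3.20 = +0.94
r = [F-]/[HF] = 10^(+0.94) = 8.71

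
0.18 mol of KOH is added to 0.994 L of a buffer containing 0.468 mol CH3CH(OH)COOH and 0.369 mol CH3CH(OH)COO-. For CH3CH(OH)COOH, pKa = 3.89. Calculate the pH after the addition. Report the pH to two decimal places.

After neutralization: n(CH3CH(OH)COOH) = 0.288 mol, n(CH3CH(OH)COO-) = 0.549 mol.
pH = pKa + log(n_CH3CH(OH)COO-/n_CH3CH(OH)COOH) = 3.89 + log(0.549/0.288) = 3.89 + (+0.280)

pH = 4.17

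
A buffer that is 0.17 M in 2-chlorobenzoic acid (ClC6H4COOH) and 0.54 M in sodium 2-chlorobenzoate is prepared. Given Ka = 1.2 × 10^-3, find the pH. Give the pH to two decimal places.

pKa = −log(1.2 × 10^-3) = 2.921
Henderson–Hasselbalch: pH = pKa + log([ClC6H4COO-]/[ClC6H4COOH]) = 2.921 + log(0.54/0.17)
pH = 2.921 + (+0.502) = 3.42

pH = 3.42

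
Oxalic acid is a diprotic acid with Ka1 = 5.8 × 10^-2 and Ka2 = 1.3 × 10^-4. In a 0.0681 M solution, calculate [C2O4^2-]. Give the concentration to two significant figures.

First ionization gives [H+] ≈ [HC2O4-] = 4.02 × 10^-2 M.
Second step: Ka2 = [H+][C2O4^2-]/[HC2O4-] ≈ [C2O4^2-] (since [H+] ≈ [HC2O4-]).
So [C2O4^2-] ≈ Ka2.

1.3 × 10^-4 M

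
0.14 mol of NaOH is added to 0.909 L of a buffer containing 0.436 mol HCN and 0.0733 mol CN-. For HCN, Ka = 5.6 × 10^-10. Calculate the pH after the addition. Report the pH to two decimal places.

OH- converts HCN to CN-: HCN → 0.296 mol, CN- → 0.213 mol.
pKa = −log(5.6 × 10^-10) = 9.252
Henderson–Hasselbalch with mole ratio 0.213/0.296: pH = 9.252 + (-0.143)

pH = 9.11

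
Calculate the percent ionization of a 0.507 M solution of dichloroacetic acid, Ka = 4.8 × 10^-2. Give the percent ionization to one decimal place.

26.4%

Cl2CHCOOH ⇌ Cl2CHCOO- + H+; let x = [H+] at equilibrium.
Ka = x²/(C₀ − x); solving the quadratic gives x = 1.34 × 10^-1 M.
Fraction ionized = 1.34 × 10^-1 / 0.507 = 0.2643 → 26.4%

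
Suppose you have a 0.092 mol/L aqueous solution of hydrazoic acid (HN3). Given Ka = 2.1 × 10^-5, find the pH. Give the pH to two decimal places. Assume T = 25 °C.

pH = 2.86

HN3 ⇌ N3- + H+
From the ICE table, Ka = x²/(0.092 − x) = 2.1 × 10^-5.
Neglecting x in the denominator: x = √(2.1 × 10^-5 × 0.092) = 1.39 × 10^-3 M
Check: 1.5% ionized — well under 5%, approximation valid.
pH = −log[H+] = −log(1.39 × 10^-3) = 2.86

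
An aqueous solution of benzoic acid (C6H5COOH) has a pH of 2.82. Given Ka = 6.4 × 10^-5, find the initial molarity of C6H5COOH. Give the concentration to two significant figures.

C₀ = 3.7 × 10^-2 M

[H+] = 10^(-2.82) = 1.51 × 10^-3 M = x
Ka = x²/(C₀ − x) ⇒ C₀ = x + x²/Ka
C₀ = 1.51 × 10^-3 + (1.51 × 10^-3)²/(6.4 × 10^-5) = 3.71 × 10^-2 M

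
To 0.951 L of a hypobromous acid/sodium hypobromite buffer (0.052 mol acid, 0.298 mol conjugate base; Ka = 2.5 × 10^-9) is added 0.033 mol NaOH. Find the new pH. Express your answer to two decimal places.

After neutralization: n(HOBr) = 0.019 mol, n(OBr-) = 0.331 mol.
pKa = −log(2.5 × 10^-9) = 8.602
pH = pKa + log(n_OBr-/n_HOBr) = 8.602 + log(0.331/0.019) = 8.602 + (+1.241)

pH = 9.84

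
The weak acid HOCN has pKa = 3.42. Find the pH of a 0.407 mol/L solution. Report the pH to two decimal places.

pH = 1.91

HOCN ⇌ OCN- + H+
Ka = 10^(−3.42) = 3.80 × 10^-4
Ka = [H+]²/(0.407 − [H+]) = 3.80 × 10^-4
Since Ka ≪ C₀, [H+] ≈ √(Ka·C₀) = 1.24 × 10^-2 M.
Check: 3.1% ionized — well under 5%, approximation valid.
pH = −log[H+] = −log(1.24 × 10^-2) = 1.91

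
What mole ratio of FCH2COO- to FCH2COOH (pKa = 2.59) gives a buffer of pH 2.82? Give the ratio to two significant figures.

pH = pKa + log(r) ⇒ log(r) = 2.82 − 2.59 = +0.23
r = [FCH2COO-]/[FCH2COOH] = 10^(+0.23) = 1.7

ratio = 1.7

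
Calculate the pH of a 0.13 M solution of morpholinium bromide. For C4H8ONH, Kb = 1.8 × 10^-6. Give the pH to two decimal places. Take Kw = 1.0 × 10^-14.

pH = 4.57

C4H8ONH2+ is the conjugate acid of the weak base C4H8ONH.
Ka = Kw/Kb = 1.0×10^-14 / 1.8 × 10^-6 = 5.56 × 10^-9
From the ICE table, Ka = x²/(0.13 − x) = 5.56 × 10^-9.
Since Ka ≪ C₀, x ≈ √(Ka·C₀) = 2.69 × 10^-5 M.
pH = −log[H+] = −log(2.69 × 10^-5) = 4.57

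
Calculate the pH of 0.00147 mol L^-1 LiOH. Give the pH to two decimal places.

pH = 11.17

LiOH is a strong base; [OH-] = 0.00147 M.
pOH = -log(0.00147) = 2.83
pH = 14.00 - 2.83 = 11.17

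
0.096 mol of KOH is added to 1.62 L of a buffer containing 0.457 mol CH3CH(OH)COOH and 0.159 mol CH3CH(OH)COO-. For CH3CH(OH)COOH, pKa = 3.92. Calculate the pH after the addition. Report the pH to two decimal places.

pH = 3.77

After neutralization: n(CH3CH(OH)COOH) = 0.361 mol, n(CH3CH(OH)COO-) = 0.255 mol.
pH = pKa + log([A⁻]/[HA]) = 3.92 + log(0.255/0.361) = 3.92 -0.151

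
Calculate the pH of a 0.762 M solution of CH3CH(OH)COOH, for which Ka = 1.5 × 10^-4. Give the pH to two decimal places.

pH = 1.97

CH3CH(OH)COOH ⇌ CH3CH(OH)COO- + H+
Ka = x²/(0.762 − x) = 1.5 × 10^-4
Since Ka ≪ C₀, x ≈ √(Ka·C₀) = 1.07 × 10^-2 M.
pH = −log(1.07 × 10^-2) = 1.97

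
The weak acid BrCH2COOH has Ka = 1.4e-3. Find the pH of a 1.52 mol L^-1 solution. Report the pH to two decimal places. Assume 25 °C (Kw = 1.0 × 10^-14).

pH = 1.34

BrCH2COOH ⇌ BrCH2COO- + H+
Ka = [H+]²/(1.52 − [H+]) = 1.4 × 10^-3
Neglecting [H+] in the denominator: [H+] = √(1.4 × 10^-3 × 1.52) = 4.61 × 10^-2 M
Check: 3% ionized — well under 5%, approximation valid.
pH = −log[H+] = −log(4.61 × 10^-2) = 1.34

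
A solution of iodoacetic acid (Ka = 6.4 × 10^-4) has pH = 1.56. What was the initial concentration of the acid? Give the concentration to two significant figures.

C₀ = 1.2 M

[H+] = 10^(-1.56) = 2.75 × 10^-2 M = x
Ka = x²/(C₀ − x) ⇒ C₀ = x + x²/Ka
C₀ = 2.75 × 10^-2 + (2.75 × 10^-2)²/(6.4 × 10^-4) = 1.21 M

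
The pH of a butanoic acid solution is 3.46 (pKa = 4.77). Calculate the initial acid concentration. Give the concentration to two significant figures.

[H+] = 10^(-3.46) = 3.47 × 10^-4 M = x
Ka = 10^(−4.77) = 1.70 × 10^-5
Ka = x²/(C₀ − x) ⇒ C₀ = x + x²/Ka
C₀ = 3.47 × 10^-4 + (3.47 × 10^-4)²/(1.70 × 10^-5) = 7.43 × 10^-3 M

C₀ = 7.4 × 10^-3 M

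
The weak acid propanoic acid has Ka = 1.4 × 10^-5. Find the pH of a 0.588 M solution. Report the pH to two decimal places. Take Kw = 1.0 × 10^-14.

CH3CH2COOH ⇌ CH3CH2COO- + H+
Ka = [H+]²/(0.588 − [H+]) = 1.4 × 10^-5
Assume [H+] ≪ 0.588: [H+] ≈ √(1.4 × 10^-5 × 0.588) = 2.87 × 10^-3 M
pH = −log[H+] = −log(2.87 × 10^-3) = 2.54

pH = 2.54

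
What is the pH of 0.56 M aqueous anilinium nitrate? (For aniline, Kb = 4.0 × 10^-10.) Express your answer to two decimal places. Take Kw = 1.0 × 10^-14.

C6H5NH3+ is the conjugate acid of the weak base C6H5NH2.
Ka = Kw/Kb = 1.0×10^-14 / 4.0 × 10^-10 = 2.50 × 10^-5
Ka = x²/(0.56 − x) = 2.50 × 10^-5
Assume x ≪ 0.56: x ≈ √(2.50 × 10^-5 × 0.56) = 3.74 × 10^-3 M
pH = −log(3.74 × 10^-3) = 2.43

pH = 2.43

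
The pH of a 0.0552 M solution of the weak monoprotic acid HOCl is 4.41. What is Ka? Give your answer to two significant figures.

Ka = 2.7 × 10^-8

[H+] = 10^(-4.41) = 3.89 × 10^-5 M
At equilibrium [HA] = 0.0552 − 3.89 × 10^-5 = 5.52 × 10^-2 M
Ka = [H+][A-]/[HA] = (3.89 × 10^-5)² / 5.52 × 10^-2 = 2.7 × 10^-8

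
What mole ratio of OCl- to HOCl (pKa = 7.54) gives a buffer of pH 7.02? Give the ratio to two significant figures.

pH = pKa + log(r) ⇒ log(r) = 7.02 − 7.54 = -0.52
r = [OCl-]/[HOCl] = 10^(-0.52) = 0.302

ratio = 0.30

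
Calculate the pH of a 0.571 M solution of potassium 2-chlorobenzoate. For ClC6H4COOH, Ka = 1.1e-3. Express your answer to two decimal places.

ClC6H4COO- is the conjugate base of the weak acid ClC6H4COOH.
Kb = Kw/Ka = 1.0×10^-14 / 1.1 × 10^-3 = 9.09 × 10^-12
Kb = [OH-]²/(0.571 − [OH-]) = 9.09 × 10^-12
Assume [OH-] ≪ 0.571: [OH-] ≈ √(9.09 × 10^-12 × 0.571) = 2.28 × 10^-6 M
pOH = −log(2.28 × 10^-6) = 5.64; pH = 14.00 − 5.64 = 8.36

pH = 8.36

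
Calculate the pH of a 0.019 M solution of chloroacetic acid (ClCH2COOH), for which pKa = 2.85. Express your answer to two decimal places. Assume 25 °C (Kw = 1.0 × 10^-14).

pH = 2.34

ClCH2COOH ⇌ ClCH2COO- + H+
Ka = 10^(−2.85) = 1.41 × 10^-3
Ka = x²/(0.019 − x) = 1.41 × 10^-3
The 5% rule fails; solving x² + Ka·x − Ka·C₀ = 0 exactly:
x = [−0.00141 + √(0.00141² + 0.000107)]/2 = 4.52 × 10^-3 M
pH = −log(4.52 × 10^-3) = 2.34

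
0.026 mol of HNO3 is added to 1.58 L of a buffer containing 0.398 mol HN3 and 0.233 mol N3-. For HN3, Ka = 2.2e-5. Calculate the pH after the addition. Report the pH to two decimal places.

After neutralization: n(HN3) = 0.424 mol, n(N3-) = 0.207 mol.
pKa = −log(2.2 × 10^-5) = 4.658
pH = pKa + log(n_N3-/n_HN3) = 4.658 + log(0.207/0.424) = 4.658 + (-0.311)

pH = 4.35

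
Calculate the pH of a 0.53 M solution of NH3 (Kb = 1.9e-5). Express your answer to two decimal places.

pH = 11.50

NH3 + H2O ⇌ NH4+ + OH-
From the ICE table, Kb = [OH-]²/(0.53 − [OH-]) = 1.9 × 10^-5.
Since Kb ≪ C₀, [OH-] ≈ √(Kb·C₀) = 3.17 × 10^-3 M.
pOH = −log(3.17 × 10^-3) = 2.50; pH = 14.00 − 2.50 = 11.50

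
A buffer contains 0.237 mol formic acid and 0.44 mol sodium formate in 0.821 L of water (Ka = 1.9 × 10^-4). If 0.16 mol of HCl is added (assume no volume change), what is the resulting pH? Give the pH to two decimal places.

Added H+ converts HCOO- to HCOOH: HCOOH → 0.397 mol, HCOO- → 0.28 mol.
pKa = −log(1.9 × 10^-4) = 3.721
Henderson–Hasselbalch with mole ratio 0.28/0.397: pH = 3.721 + (-0.152)

pH = 3.57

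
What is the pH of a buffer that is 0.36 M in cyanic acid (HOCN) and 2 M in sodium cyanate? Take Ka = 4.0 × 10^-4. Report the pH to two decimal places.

pKa = −log(4.0 × 10^-4) = 3.398
Using pH = pKa + log([base]/[acid]) with [base]/[acid] = 2/0.36:
pH = 3.398 + (+0.745) = 4.14

pH = 4.14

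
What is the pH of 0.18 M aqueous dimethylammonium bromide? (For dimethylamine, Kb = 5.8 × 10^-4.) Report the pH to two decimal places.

pH = 5.75

(CH3)2NH2+ is the conjugate acid of the weak base (CH3)2NH.
Ka = Kw/Kb = 1.0×10^-14 / 5.8 × 10^-4 = 1.72 × 10^-11
From the ICE table, Ka = x²/(0.18 − x) = 1.72 × 10^-11.
Assume x ≪ 0.18: x ≈ √(1.72 × 10^-11 × 0.18) = 1.76 × 10^-6 M
Check: 0.00098% ionized — well under 5%, approximation valid.
pH = −log(1.76 × 10^-6) = 5.75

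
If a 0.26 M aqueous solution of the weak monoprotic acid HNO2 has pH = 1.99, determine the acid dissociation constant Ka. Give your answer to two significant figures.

Ka = 4.2 × 10^-4

[H+] = 10^(-1.99) = 1.02 × 10^-2 M
At equilibrium [HA] = 0.26 − 1.02 × 10^-2 = 2.50 × 10^-1 M
Ka = [H+][A-]/[HA] = (1.02 × 10^-2)² / 2.50 × 10^-1 = 4.2 × 10^-4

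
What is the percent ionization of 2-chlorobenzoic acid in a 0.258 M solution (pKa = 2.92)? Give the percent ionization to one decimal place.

ClC6H4COOH ⇌ ClC6H4COO- + H+; let x = [H+] at equilibrium.
Ka = 10^(−2.92) = 1.20 × 10^-3
Solve x² + 0.0012x − 0.00031 = 0 → x = 1.70 × 10^-2 M
% ionization = x/C₀ × 100% = 1.70 × 10^-2/0.258 × 100% = 6.6%

6.6%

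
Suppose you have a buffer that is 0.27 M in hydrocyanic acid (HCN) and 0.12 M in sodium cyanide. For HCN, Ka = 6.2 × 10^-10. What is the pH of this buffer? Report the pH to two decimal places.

pKa = −log(6.2 × 10^-10) = 9.208
pH = pKa + log([A⁻]/[HA]) = 9.208 + log(0.12/0.27)
pH = 9.208 + (-0.352) = 8.86

pH = 8.86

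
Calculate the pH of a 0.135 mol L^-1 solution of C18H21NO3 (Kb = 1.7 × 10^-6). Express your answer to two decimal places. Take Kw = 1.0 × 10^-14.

pH = 10.68

C18H21NO3 + H2O ⇌ C18H22NO3+ + OH-
Kb = [OH-]²/(0.135 − [OH-]) = 1.7 × 10^-6
Assume [OH-] ≪ 0.135: [OH-] ≈ √(1.7 × 10^-6 × 0.135) = 4.79 × 10^-4 M
([OH-]/C₀ = 0.35% < 5%, so the approximation holds.)
pOH = 3.32, so pH = 14.00 − pOH = 10.68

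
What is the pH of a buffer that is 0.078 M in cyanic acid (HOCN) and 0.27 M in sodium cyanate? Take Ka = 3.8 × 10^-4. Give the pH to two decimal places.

pH = 3.96

pKa = −log(3.8 × 10^-4) = 3.420
pH = pKa + log([A⁻]/[HA]) = 3.420 + log(0.27/0.078)
pH = 3.420 + (+0.539) = 3.96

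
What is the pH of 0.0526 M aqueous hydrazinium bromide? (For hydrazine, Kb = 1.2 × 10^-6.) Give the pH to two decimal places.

N2H5+ is the conjugate acid of the weak base N2H4.
Ka = Kw/Kb = 1.0×10^-14 / 1.2 × 10^-6 = 8.33 × 10^-9
From the ICE table, Ka = x²/(0.0526 − x) = 8.33 × 10^-9.
Assume x ≪ 0.0526: x ≈ √(8.33 × 10^-9 × 0.0526) = 2.09 × 10^-5 M
pH = −log[H+] = −log(2.09 × 10^-5) = 4.68

pH = 4.68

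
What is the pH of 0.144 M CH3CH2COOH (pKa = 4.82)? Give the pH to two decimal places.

pH = 2.83

CH3CH2COOH ⇌ CH3CH2COO- + H+
Ka = 10^(−4.82) = 1.51 × 10^-5
From the ICE table, Ka = [H+]²/(0.144 − [H+]) = 1.51 × 10^-5.
Neglecting [H+] in the denominator: [H+] = √(1.51 × 10^-5 × 0.144) = 1.47 × 10^-3 M
Check: 1% ionized — well under 5%, approximation valid.
pH = −log(1.47 × 10^-3) = 2.83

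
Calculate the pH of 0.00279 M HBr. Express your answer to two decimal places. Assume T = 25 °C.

pH = 2.55

HBr is a strong acid and dissociates completely, so [H+] = 0.00279 M.
pH = -log(0.00279) = 2.55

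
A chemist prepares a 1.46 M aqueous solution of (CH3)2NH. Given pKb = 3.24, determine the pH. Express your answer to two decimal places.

pH = 12.46

(CH3)2NH + H2O ⇌ (CH3)2NH2+ + OH-
Kb = 10^(−3.24) = 5.75 × 10^-4
From the ICE table, Kb = [OH-]²/(1.46 − [OH-]) = 5.75 × 10^-4.
Neglecting [OH-] in the denominator: [OH-] = √(5.75 × 10^-4 × 1.46) = 2.90 × 10^-2 M
Check: 2% ionized — well under 5%, approximation valid.
pOH = 1.54, so pH = 14.00 − pOH = 12.46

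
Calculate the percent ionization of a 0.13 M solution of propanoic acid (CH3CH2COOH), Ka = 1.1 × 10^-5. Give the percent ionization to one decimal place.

0.9%

CH3CH2COOH ⇌ CH3CH2COO- + H+; let x = [H+] at equilibrium.
x ≈ √(Ka·C₀) = √(1.1 × 10^-5 × 0.13) = 1.20 × 10^-3 M
Fraction ionized = 1.20 × 10^-3 / 0.13 = 0.0092 → 0.9%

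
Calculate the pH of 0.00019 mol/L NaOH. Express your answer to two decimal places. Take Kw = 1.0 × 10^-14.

pH = 10.28

NaOH is a strong base; [OH-] = 0.00019 M.
pOH = -log(0.00019) = 3.72
pH = 14.00 - 3.72 = 10.28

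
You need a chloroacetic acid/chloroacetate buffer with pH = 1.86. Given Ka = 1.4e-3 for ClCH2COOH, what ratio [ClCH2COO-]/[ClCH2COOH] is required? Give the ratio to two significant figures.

pKa = -log(1.4 × 10^-3) = 2.854
pH = pKa + log(r) ⇒ log(r) = 1.86 − 2.854 = -0.994
r = [ClCH2COO-]/[ClCH2COOH] = 10^(-0.994) = 0.101

ratio = 0.10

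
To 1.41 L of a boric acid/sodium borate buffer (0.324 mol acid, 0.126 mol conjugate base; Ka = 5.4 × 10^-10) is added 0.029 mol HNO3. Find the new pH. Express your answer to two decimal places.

pH = 8.71

Added H+ converts B(OH)4- to B(OH)3: B(OH)3 → 0.353 mol, B(OH)4- → 0.097 mol.
pKa = −log(5.4 × 10^-10) = 9.268
Henderson–Hasselbalch with mole ratio 0.097/0.353: pH = 9.268 + (-0.561)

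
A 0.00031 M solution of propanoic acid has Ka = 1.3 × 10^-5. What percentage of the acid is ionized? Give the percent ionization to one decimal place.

18.5%

CH3CH2COOH ⇌ CH3CH2COO- + H+; let x = [H+] at equilibrium.
Ka = x²/(C₀ − x); solving the quadratic gives x = 5.73 × 10^-5 M.
% ionization = x/C₀ × 100% = 5.73 × 10^-5/0.00031 × 100% = 18.5%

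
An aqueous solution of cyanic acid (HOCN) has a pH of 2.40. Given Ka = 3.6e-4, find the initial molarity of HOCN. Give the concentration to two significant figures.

[H+] = 10^(-2.40) = 3.98 × 10^-3 M = x
Ka = x²/(C₀ − x) ⇒ C₀ = x + x²/Ka
C₀ = 3.98 × 10^-3 + (3.98 × 10^-3)²/(3.6 × 10^-4) = 4.80 × 10^-2 M

C₀ = 4.8 × 10^-2 M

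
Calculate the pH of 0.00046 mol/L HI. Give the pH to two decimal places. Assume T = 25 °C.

pH = 3.34

HI is a strong acid and dissociates completely, so [H+] = 0.00046 M.
pH = -log(0.00046) = 3.34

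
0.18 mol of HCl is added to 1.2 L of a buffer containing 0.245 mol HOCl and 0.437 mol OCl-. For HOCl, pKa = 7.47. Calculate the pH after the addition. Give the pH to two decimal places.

pH = 7.25

After neutralization: n(HOCl) = 0.425 mol, n(OCl-) = 0.257 mol.
pH = pKa + log([A⁻]/[HA]) = 7.47 + log(0.257/0.425) = 7.47 -0.218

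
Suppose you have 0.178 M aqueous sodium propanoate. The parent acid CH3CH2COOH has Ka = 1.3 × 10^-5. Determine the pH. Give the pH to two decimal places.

pH = 9.07

CH3CH2COO- is the conjugate base of the weak acid CH3CH2COOH.
Kb = Kw/Ka = 1.0×10^-14 / 1.3 × 10^-5 = 7.69 × 10^-10
From the ICE table, Kb = x²/(0.178 − x) = 7.69 × 10^-10.
Neglecting x in the denominator: x = √(7.69 × 10^-10 × 0.178) = 1.17 × 10^-5 M
pOH = 4.93, so pH = 14.00 − pOH = 9.07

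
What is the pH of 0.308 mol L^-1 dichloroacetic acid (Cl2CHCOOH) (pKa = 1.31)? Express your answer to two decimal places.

Cl2CHCOOH ⇌ Cl2CHCOO- + H+
Ka = 10^(−1.31) = 4.90 × 10^-2
Ka = [H+]²/(0.308 − [H+]) = 4.90 × 10^-2
The 5% rule fails; solving [H+]² + Ka·[H+] − Ka·C₀ = 0 exactly:
[H+] = [−0.049 + √(0.049² + 0.0604)]/2 = 1.01 × 10^-1 M
pH = −log(1.01 × 10^-1) = 1.00

pH = 1.00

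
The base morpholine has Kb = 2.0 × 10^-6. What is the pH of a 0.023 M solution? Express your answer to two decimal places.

C4H8ONH + H2O ⇌ C4H8ONH2+ + OH-
Let x = [OH-] at equilibrium. Kb = x²/(0.023 − x).
Assume x ≪ 0.023: x ≈ √(2.0 × 10^-6 × 0.023) = 2.14 × 10^-4 M
(x/C₀ = 0.93% < 5%, so the approximation holds.)
pOH = 3.67, so pH = 14.00 − pOH = 10.33

pH = 10.33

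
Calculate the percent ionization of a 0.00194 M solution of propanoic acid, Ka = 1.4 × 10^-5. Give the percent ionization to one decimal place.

CH3CH2COOH ⇌ CH3CH2COO- + H+; let x = [H+] at equilibrium.
Ka = x²/(C₀ − x); solving the quadratic gives x = 1.58 × 10^-4 M.
Fraction ionized = 1.58 × 10^-4 / 0.00194 = 0.0814 → 8.1%

8.1%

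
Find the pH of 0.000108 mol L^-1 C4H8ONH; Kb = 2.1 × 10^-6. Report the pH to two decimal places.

C4H8ONH + H2O ⇌ C4H8ONH2+ + OH-
From the ICE table, Kb = [OH-]²/(0.000108 − [OH-]) = 2.1 × 10^-6.
Here C₀/Kb ≈ 51.4, so the small-[OH-] approximation fails. Use the quadratic:
[OH-] = [−2.1e-06 + √(2.1e-06² + 9.07e-10)]/2 = 1.40 × 10^-5 M
pOH = 4.85, so pH = 14.00 − pOH = 9.15

pH = 9.15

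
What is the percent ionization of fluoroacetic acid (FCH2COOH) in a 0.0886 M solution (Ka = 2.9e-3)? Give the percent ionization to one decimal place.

FCH2COOH ⇌ FCH2COO- + H+; let x = [H+] at equilibrium.
Ka = x²/(C₀ − x); solving the quadratic gives x = 1.46 × 10^-2 M.
% ionization = x/C₀ × 100% = 1.46 × 10^-2/0.0886 × 100% = 16.5%

16.5%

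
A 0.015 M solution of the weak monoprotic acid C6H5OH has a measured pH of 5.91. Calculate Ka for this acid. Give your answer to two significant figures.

[H+] = 10^(-5.91) = 1.23 × 10^-6 M
At equilibrium [HA] = 0.015 − 1.23 × 10^-6 = 1.50 × 10^-2 M
Ka = [H+][A-]/[HA] = (1.23 × 10^-6)² / 1.50 × 10^-2 = 1.0 × 10^-10

Ka = 1.0 × 10^-10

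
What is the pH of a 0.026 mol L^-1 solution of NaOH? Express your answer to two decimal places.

NaOH is a strong base; [OH-] = 0.026 M.
pOH = -log(0.026) = 1.59
pH = 14.00 - 1.59 = 12.41

pH = 12.41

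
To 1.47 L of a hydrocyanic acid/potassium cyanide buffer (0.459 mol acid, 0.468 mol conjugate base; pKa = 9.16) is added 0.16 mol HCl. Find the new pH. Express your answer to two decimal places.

pH = 8.86

After neutralization: n(HCN) = 0.619 mol, n(CN-) = 0.308 mol.
Henderson–Hasselbalch with mole ratio 0.308/0.619: pH = 9.16 + (-0.303)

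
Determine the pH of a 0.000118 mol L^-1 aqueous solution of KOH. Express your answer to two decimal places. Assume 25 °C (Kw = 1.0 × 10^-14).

KOH is a strong base; [OH-] = 0.000118 M.
pOH = -log(0.000118) = 3.93
pH = 14.00 - 3.93 = 10.07

pH = 10.07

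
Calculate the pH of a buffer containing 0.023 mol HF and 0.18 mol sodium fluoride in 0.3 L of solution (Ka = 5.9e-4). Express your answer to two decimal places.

pH = 4.12

pKa = −log(5.9 × 10^-4) = 3.229
Using pH = pKa + log([base]/[acid]) with [base]/[acid] = 0.18/0.023:
pH = 3.229 + (+0.894) = 4.12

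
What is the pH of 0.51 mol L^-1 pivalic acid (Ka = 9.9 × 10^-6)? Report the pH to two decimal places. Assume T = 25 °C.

(CH3)3CCOOH ⇌ (CH3)3CCOO- + H+
From the ICE table, Ka = [H+]²/(0.51 − [H+]) = 9.9 × 10^-6.
Neglecting [H+] in the denominator: [H+] = √(9.9 × 10^-6 × 0.51) = 2.25 × 10^-3 M
pH = −log[H+] = −log(2.25 × 10^-3) = 2.65

pH = 2.65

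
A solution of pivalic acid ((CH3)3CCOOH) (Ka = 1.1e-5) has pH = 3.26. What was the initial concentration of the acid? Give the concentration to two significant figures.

[H+] = 10^(-3.26) = 5.50 × 10^-4 M = x
Ka = x²/(C₀ − x) ⇒ C₀ = x + x²/Ka
C₀ = 5.50 × 10^-4 + (5.50 × 10^-4)²/(1.1 × 10^-5) = 2.81 × 10^-2 M

C₀ = 2.8 × 10^-2 M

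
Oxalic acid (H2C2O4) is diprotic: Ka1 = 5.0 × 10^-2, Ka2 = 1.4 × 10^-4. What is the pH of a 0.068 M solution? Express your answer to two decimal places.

pH = 1.42

Since Ka1 ≫ Ka2, the first ionization dominates [H+].
Ka1 = x²/(0.068 − x) = 5.0 × 10^-2
Solving the quadratic: x = (−Ka1 + √(Ka1² + 4·Ka1·C₀))/2 = 3.84 × 10^-2 M
pH = −log(3.84 × 10^-2) = 1.42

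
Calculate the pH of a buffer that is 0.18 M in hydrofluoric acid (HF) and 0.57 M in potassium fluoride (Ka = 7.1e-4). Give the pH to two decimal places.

pH = 3.65

pKa = −log(7.1 × 10^-4) = 3.149
Henderson–Hasselbalch: pH = pKa + log([F-]/[HF]) = 3.149 + log(0.57/0.18)
pH = 3.149 + (+0.501) = 3.65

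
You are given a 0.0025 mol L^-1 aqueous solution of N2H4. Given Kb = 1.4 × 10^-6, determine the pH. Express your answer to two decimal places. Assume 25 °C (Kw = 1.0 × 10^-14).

N2H4 + H2O ⇌ N2H5+ + OH-
Kb = [OH-]²/(0.0025 − [OH-]) = 1.4 × 10^-6
Neglecting [OH-] in the denominator: [OH-] = √(1.4 × 10^-6 × 0.0025) = 5.92 × 10^-5 M
Check: 2.4% ionized — well under 5%, approximation valid.
pOH = −log(5.92 × 10^-5) = 4.23; pH = 14.00 − 4.23 = 9.77

pH = 9.77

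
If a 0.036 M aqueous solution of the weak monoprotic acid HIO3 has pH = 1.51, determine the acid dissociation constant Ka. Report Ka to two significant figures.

[H+] = 10^(-1.51) = 3.09 × 10^-2 M
At equilibrium [HA] = 0.036 − 3.09 × 10^-2 = 5.10 × 10^-3 M
Ka = [H+][A-]/[HA] = (3.09 × 10^-2)² / 5.10 × 10^-3 = 1.9 × 10^-1

Ka = 1.9 × 10^-1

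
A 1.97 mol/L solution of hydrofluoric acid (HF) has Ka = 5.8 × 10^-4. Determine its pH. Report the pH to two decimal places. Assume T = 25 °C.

pH = 1.47

HF ⇌ F- + H+
Ka = [H+]²/(1.97 − [H+]) = 5.8 × 10^-4
Since Ka ≪ C₀, [H+] ≈ √(Ka·C₀) = 3.38 × 10^-2 M.
Check: 1.7% ionized — well under 5%, approximation valid.
pH = −log[H+] = −log(3.38 × 10^-2) = 1.47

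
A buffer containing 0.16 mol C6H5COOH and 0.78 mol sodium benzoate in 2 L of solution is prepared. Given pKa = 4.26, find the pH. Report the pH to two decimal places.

Using pH = pKa + log([base]/[acid]) with [base]/[acid] = 0.78/0.16:
pH = 4.26 + (+0.688) = 4.95

pH = 4.95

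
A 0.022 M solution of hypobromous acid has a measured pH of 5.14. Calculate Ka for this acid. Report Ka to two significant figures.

Ka = 2.4 × 10^-9

[H+] = 10^(-5.14) = 7.24 × 10^-6 M
At equilibrium [HA] = 0.022 − 7.24 × 10^-6 = 2.20 × 10^-2 M
Ka = [H+][A-]/[HA] = (7.24 × 10^-6)² / 2.20 × 10^-2 = 2.4 × 10^-9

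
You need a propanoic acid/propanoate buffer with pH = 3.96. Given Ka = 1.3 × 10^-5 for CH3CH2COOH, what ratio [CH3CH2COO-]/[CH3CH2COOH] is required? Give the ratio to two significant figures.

pKa = -log(1.3 × 10^-5) = 4.886
pH = pKa + log(r) ⇒ log(r) = 3.96 − 4.886 = -0.926
r = [CH3CH2COO-]/[CH3CH2COOH] = 10^(-0.926) = 0.119

ratio = 0.12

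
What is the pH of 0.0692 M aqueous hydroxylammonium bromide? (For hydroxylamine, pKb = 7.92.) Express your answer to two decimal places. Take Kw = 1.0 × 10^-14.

NH3OH+ is the conjugate acid of the weak base NH2OH.
Kb = 10^(−7.92) = 1.20 × 10^-8
Ka = Kw/Kb = 1.0×10^-14 / 1.20 × 10^-8 = 8.33 × 10^-7
Let x = [H+] at equilibrium. Ka = x²/(0.0692 − x).
Since Ka ≪ C₀, x ≈ √(Ka·C₀) = 2.40 × 10^-4 M.
Check: 0.35% ionized — well under 5%, approximation valid.
pH = −log[H+] = −log(2.40 × 10^-4) = 3.62

pH = 3.62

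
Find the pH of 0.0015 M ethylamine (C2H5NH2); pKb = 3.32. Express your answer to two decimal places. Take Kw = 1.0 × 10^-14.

pH = 10.81

C2H5NH2 + H2O ⇌ C2H5NH3+ + OH-
Kb = 10^(−3.32) = 4.79 × 10^-4
From the ICE table, Kb = x²/(0.0015 − x) = 4.79 × 10^-4.
The 5% rule fails; solving x² + Kb·x − Kb·C₀ = 0 exactly:
x = (−Kb + √(Kb² + 4·Kb·C₀))/2 = 6.41 × 10^-4 M
pOH = 3.19, so pH = 14.00 − pOH = 10.81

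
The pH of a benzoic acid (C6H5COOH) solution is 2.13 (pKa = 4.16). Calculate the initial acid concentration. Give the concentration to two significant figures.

C₀ = 8.0 × 10^-1 M

[H+] = 10^(-2.13) = 7.41 × 10^-3 M = x
Ka = 10^(−4.16) = 6.92 × 10^-5
Ka = x²/(C₀ − x) ⇒ C₀ = x + x²/Ka
C₀ = 7.41 × 10^-3 + (7.41 × 10^-3)²/(6.92 × 10^-5) = 8.01 × 10^-1 M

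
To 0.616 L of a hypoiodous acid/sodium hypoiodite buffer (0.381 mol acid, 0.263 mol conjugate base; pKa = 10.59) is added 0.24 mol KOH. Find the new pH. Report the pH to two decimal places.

OH- converts HOI to OI-: HOI → 0.141 mol, OI- → 0.503 mol.
Henderson–Hasselbalch with mole ratio 0.503/0.141: pH = 10.59 + (+0.552)

pH = 11.14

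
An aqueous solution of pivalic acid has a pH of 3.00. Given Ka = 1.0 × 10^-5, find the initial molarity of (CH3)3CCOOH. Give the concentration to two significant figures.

[H+] = 10^(-3.00) = 1.00 × 10^-3 M = x
Ka = x²/(C₀ − x) ⇒ C₀ = x + x²/Ka
C₀ = 1.00 × 10^-3 + (1.00 × 10^-3)²/(1.0 × 10^-5) = 1.01 × 10^-1 M

C₀ = 1.0 × 10^-1 M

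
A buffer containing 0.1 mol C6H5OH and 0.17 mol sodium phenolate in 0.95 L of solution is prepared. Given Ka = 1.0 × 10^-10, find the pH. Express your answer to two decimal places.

pKa = −log(1.0 × 10^-10) = 10.000
pH = pKa + log([A⁻]/[HA]) = 10.000 + log(0.17/0.1)
pH = 10.000 + (+0.230) = 10.23

pH = 10.23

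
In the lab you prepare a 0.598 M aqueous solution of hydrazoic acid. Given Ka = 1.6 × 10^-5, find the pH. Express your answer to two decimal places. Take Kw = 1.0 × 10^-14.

pH = 2.51

HN3 ⇌ N3- + H+
From the ICE table, Ka = [H+]²/(0.598 − [H+]) = 1.6 × 10^-5.
Since Ka ≪ C₀, [H+] ≈ √(Ka·C₀) = 3.09 × 10^-3 M.
Check: 0.52% ionized — well under 5%, approximation valid.
pH = −log[H+] = −log(3.09 × 10^-3) = 2.51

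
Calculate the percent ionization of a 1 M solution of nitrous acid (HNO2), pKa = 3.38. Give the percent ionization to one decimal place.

2.0%

HNO2 ⇌ NO2- + H+; let x = [H+] at equilibrium.
Ka = 10^(−3.38) = 4.17 × 10^-4
x ≈ √(Ka·C₀) = √(4.17 × 10^-4 × 1) = 2.04 × 10^-2 M
Fraction ionized = 2.04 × 10^-2 / 1 = 0.0204 → 2.0%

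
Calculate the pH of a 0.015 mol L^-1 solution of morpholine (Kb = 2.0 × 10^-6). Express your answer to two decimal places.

pH = 10.24

C4H8ONH + H2O ⇌ C4H8ONH2+ + OH-
From the ICE table, Kb = [OH-]²/(0.015 − [OH-]) = 2.0 × 10^-6.
Since Kb ≪ C₀, [OH-] ≈ √(Kb·C₀) = 1.73 × 10^-4 M.
Check: 1.2% ionized — well under 5%, approximation valid.
pOH = 3.76, so pH = 14.00 − pOH = 10.24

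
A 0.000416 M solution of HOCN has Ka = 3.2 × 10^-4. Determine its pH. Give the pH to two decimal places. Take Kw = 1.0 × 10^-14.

pH = 3.62

HOCN ⇌ OCN- + H+
Ka = [H+]²/(0.000416 − [H+]) = 3.2 × 10^-4
Here C₀/Ka ≈ 1.3, so the small-[H+] approximation fails. Use the quadratic:
[H+] = [−0.00032 + √(0.00032² + 5.32e-07)]/2 = 2.38 × 10^-4 M
pH = −log[H+] = −log(2.38 × 10^-4) = 3.62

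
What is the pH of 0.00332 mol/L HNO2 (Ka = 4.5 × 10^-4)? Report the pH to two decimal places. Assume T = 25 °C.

pH = 2.99

HNO2 ⇌ NO2- + H+
From the ICE table, Ka = x²/(0.00332 − x) = 4.5 × 10^-4.
Here C₀/Ka ≈ 7.38, so the small-x approximation fails. Use the quadratic:
x = [−0.00045 + √(0.00045² + 5.98e-06)]/2 = 1.02 × 10^-3 M
pH = −log(1.02 × 10^-3) = 2.99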